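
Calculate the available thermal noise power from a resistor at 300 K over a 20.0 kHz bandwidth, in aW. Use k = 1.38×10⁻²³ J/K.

P_n = kTB = 1.38×10⁻²³ × 300 × 2.00×10⁴ = 8.28×10⁻¹⁷ W = 82.8 aW

82.8 aW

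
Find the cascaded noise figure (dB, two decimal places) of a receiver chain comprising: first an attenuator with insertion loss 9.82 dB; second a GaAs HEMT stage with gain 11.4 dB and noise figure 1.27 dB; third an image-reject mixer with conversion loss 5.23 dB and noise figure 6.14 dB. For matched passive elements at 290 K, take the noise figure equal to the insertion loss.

Convert to linear (a loss of L dB is a gain of −L dB): F_i = 10^(NF_i/10), G_i = 10^(G_i,dB/10)
  Stage 1: F_1 = 10^(9.82/10) = 9.594, G_1 = 10^(−9.82/10) = 0.1042
  Stage 2: F_2 = 10^(1.27/10) = 1.340, G_2 = 10^(11.4/10) = 13.80
  Stage 3: F_3 = 10^(6.14/10) = 4.111, G_3 = 10^(−5.23/10) = 0.2999
Friis cascade:
  F = 9.594 + (1.340 − 1)/0.1042 + (4.111 − 1)/1.439 = 15.02
NF = 10 log₁₀(15.02) = 11.77 dB

11.77 dB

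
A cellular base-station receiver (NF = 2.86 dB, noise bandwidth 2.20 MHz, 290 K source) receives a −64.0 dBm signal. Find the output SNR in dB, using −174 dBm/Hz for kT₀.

Noise floor: N = −174 + 10 log₁₀(B) + NF
10 log₁₀(2.20×10⁶) = 63.42 dB
N = −174 + 63.42 + 2.86 = −107.72 dBm
SNR = P_sig − N = −64.0 − (−107.72) = 43.72 dB → 43.7 dB

43.7 dB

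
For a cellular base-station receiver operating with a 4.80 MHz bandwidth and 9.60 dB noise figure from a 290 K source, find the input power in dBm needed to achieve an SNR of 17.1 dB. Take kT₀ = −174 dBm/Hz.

Sensitivity = −174 + 10 log₁₀(B) + NF + SNR_min
= −174 + 66.81 + 9.60 + 17.1
= −80.49 dBm → −80.5 dBm

−80.5 dBm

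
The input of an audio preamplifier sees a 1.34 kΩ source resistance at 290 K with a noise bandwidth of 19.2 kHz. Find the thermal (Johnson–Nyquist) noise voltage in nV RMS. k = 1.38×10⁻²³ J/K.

642 nV

V_n = √(4kTRB)
4kTRB = 4 × 1.38×10⁻²³ × 290 × 1.34×10³ × 1.92×10⁴ = 4.12×10⁻¹³ V²
V_n = √(4.12×10⁻¹³) = 6.42×10⁻⁷ V = 642 nV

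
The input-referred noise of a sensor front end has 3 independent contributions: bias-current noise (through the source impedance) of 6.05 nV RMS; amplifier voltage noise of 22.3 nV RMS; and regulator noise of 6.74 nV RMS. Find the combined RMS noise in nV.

Uncorrelated sources add in power (mean-square): V_tot = √(ΣV_i²)
V_tot = √[(6.05×10⁻⁹)² + (2.23×10⁻⁸)² + (6.74×10⁻⁹)²] = 2.41×10⁻⁸ V = 24.1 nV

24.1 nV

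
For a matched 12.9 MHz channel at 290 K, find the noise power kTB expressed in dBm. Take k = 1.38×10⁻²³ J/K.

−102.9 dBm

P_n = kTB = 1.38×10⁻²³ × 290 × 1.29×10⁷ = 5.16×10⁻¹⁴ W
In dBm: 10 log₁₀(5.16×10⁻¹⁴ / 10⁻³) = −102.9 dBm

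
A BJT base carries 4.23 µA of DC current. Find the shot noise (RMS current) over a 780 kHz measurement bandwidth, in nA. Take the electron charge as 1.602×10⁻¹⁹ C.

1.03 nA

I_n = √(2qI·B)
2qI·B = 2 × 1.602×10⁻¹⁹ × 4.23×10⁻⁶ × 7.80×10⁵ = 1.06×10⁻¹⁸ A²
I_n = √(1.06×10⁻¹⁸) = 1.03×10⁻⁹ A = 1.03 nA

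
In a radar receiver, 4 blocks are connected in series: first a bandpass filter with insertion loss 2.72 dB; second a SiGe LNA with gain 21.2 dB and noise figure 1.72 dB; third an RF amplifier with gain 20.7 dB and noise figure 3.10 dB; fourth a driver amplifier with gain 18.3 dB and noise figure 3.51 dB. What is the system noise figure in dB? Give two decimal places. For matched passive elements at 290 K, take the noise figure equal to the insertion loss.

Convert to linear (a loss of L dB is a gain of −L dB): F_i = 10^(NF_i/10), G_i = 10^(G_i,dB/10)
  Stage 1: F_1 = 10^(2.72/10) = 1.871, G_1 = 10^(−2.72/10) = 0.5346
  Stage 2: F_2 = 10^(1.72/10) = 1.486, G_2 = 10^(21.2/10) = 131.8
  Stage 3: F_3 = 10^(3.10/10) = 2.042, G_3 = 10^(20.7/10) = 117.5
  Stage 4: F_4 = 10^(3.51/10) = 2.244, G_4 = 10^(18.3/10) = 67.61
Friis cascade:
  F = 1.871 + (1.486 − 1)/0.5346 + (2.042 − 1)/70.47 + (2.244 − 1)/8279 = 2.795
NF = 10 log₁₀(2.795) = 4.46 dB

4.46 dB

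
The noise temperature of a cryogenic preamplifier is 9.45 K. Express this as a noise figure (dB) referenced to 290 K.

0.139 dB

F = 1 + T_e/T₀ = 1 + 9.45/290 = 1.03259
NF = 10 log₁₀(1.03259) = 0.139 dB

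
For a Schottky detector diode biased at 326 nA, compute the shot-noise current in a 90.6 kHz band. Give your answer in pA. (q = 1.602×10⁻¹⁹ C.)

I_n = √(2qI·B)
2qI·B = 2 × 1.602×10⁻¹⁹ × 3.26×10⁻⁷ × 9.06×10⁴ = 9.46×10⁻²¹ A²
I_n = √(9.46×10⁻²¹) = 9.73×10⁻¹¹ A = 97.3 pA

97.3 pA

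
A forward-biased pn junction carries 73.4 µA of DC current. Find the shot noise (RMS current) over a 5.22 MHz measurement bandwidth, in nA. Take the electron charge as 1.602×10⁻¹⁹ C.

I_n = √(2qI·B)
2qI·B = 2 × 1.602×10⁻¹⁹ × 7.34×10⁻⁵ × 5.22×10⁶ = 1.23×10⁻¹⁶ A²
I_n = √(1.23×10⁻¹⁶) = 1.11×10⁻⁸ A = 11.1 nA

11.1 nA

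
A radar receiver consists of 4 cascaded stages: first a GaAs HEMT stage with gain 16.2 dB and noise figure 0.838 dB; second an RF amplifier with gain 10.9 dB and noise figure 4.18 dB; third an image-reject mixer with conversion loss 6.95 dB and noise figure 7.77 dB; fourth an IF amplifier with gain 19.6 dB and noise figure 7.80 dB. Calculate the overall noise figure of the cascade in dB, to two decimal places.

Convert to linear (a loss of L dB is a gain of −L dB): F_i = 10^(NF_i/10), G_i = 10^(G_i,dB/10)
  Stage 1: F_1 = 10^(0.838/10) = 1.213, G_1 = 10^(16.2/10) = 41.69
  Stage 2: F_2 = 10^(4.18/10) = 2.618, G_2 = 10^(10.9/10) = 12.30
  Stage 3: F_3 = 10^(7.77/10) = 5.984, G_3 = 10^(−6.95/10) = 0.2018
  Stage 4: F_4 = 10^(7.80/10) = 6.026, G_4 = 10^(19.6/10) = 91.20
Friis cascade:
  F = 1.213 + (2.618 − 1)/41.69 + (5.984 − 1)/512.9 + (6.026 − 1)/103.5 = 1.310
NF = 10 log₁₀(1.310) = 1.17 dB

1.17 dB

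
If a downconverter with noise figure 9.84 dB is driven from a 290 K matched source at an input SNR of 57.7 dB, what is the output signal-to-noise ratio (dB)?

47.86 dB

By definition F = SNR_in/SNR_out, so in dB: SNR_out = SNR_in − NF
SNR_out = 57.7 − 9.84 = 47.86 dB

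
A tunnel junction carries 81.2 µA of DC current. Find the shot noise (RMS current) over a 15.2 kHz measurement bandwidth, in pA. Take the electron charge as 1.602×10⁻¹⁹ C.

629 pA

I_n = √(2qI·B)
2qI·B = 2 × 1.602×10⁻¹⁹ × 8.12×10⁻⁵ × 1.52×10⁴ = 3.95×10⁻¹⁹ A²
I_n = √(3.95×10⁻¹⁹) = 6.29×10⁻¹⁰ A = 629 pA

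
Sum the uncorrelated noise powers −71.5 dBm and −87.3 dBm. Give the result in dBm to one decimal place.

−71.4 dBm

Convert to linear, add, convert back:
P₁ = 7.08×10⁻¹¹ W, P₂ = 1.86×10⁻¹² W
P_tot = 7.27×10⁻¹¹ W → 10 log₁₀(P_tot / 10⁻³) = −71.4 dBm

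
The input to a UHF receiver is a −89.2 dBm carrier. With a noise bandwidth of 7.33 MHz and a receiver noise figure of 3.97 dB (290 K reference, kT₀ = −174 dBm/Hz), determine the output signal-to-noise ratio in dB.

12.2 dB

Noise floor: N = −174 + 10 log₁₀(B) + NF
10 log₁₀(7.33×10⁶) = 68.65 dB
N = −174 + 68.65 + 3.97 = −101.38 dBm
SNR = P_sig − N = −89.2 − (−101.38) = 12.18 dB → 12.2 dB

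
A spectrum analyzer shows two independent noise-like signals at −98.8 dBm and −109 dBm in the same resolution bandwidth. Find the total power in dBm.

Convert to linear, add, convert back:
P₁ = 1.32×10⁻¹³ W, P₂ = 1.26×10⁻¹⁴ W
P_tot = 1.44×10⁻¹³ W → 10 log₁₀(P_tot / 10⁻³) = −98.4 dBm

−98.4 dBm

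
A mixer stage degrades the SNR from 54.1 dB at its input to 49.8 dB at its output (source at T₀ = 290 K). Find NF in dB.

NF (dB) = SNR_in(dB) − SNR_out(dB) when the source is at T₀
NF = 54.1 − 49.8 = 4.3 dB

4.3 dB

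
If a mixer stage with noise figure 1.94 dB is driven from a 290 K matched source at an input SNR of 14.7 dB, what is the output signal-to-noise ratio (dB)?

12.76 dB

By definition F = SNR_in/SNR_out, so in dB: SNR_out = SNR_in − NF
SNR_out = 14.7 − 1.94 = 12.76 dB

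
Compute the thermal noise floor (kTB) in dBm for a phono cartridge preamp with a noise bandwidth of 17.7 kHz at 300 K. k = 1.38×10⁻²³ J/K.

−131.4 dBm

P_n = kTB = 1.38×10⁻²³ × 300 × 1.77×10⁴ = 7.33×10⁻¹⁷ W
In dBm: 10 log₁₀(7.33×10⁻¹⁷ / 10⁻³) = −131.4 dBm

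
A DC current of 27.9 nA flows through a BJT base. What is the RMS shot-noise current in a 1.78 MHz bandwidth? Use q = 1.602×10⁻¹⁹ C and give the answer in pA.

126 pA

I_n = √(2qI·B)
2qI·B = 2 × 1.602×10⁻¹⁹ × 2.79×10⁻⁸ × 1.78×10⁶ = 1.59×10⁻²⁰ A²
I_n = √(1.59×10⁻²⁰) = 1.26×10⁻¹⁰ A = 126 pA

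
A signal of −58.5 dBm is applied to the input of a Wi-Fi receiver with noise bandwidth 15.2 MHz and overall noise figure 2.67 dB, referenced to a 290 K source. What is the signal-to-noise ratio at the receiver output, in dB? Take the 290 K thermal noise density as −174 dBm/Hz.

Noise floor: N = −174 + 10 log₁₀(B) + NF
10 log₁₀(1.52×10⁷) = 71.82 dB
N = −174 + 71.82 + 2.67 = −99.51 dBm
SNR = P_sig − N = −58.5 − (−99.51) = 41.01 dB → 41.0 dB

41.0 dB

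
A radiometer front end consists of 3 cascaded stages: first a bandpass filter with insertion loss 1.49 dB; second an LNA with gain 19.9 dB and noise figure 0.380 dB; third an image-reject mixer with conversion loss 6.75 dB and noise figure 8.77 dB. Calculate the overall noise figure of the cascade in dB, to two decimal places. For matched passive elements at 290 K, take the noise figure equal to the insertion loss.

2.13 dB

Convert to linear (a loss of L dB is a gain of −L dB): F_i = 10^(NF_i/10), G_i = 10^(G_i,dB/10)
  Stage 1: F_1 = 10^(1.49/10) = 1.409, G_1 = 10^(−1.49/10) = 0.7096
  Stage 2: F_2 = 10^(0.380/10) = 1.091, G_2 = 10^(19.9/10) = 97.72
  Stage 3: F_3 = 10^(8.77/10) = 7.534, G_3 = 10^(−6.75/10) = 0.2113
Friis cascade:
  F = 1.409 + (1.091 − 1)/0.7096 + (7.534 − 1)/69.34 = 1.632
NF = 10 log₁₀(1.632) = 2.13 dB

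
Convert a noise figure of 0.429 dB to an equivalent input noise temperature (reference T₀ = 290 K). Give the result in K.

F = 10^(0.429/10) = 1.10382
T_e = (F − 1)·T₀ = (1.10382 − 1) × 290 = 30.1 K

30.1 K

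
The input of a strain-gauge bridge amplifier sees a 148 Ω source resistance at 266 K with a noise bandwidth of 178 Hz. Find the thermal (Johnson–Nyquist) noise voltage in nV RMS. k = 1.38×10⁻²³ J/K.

V_n = √(4kTRB)
4kTRB = 4 × 1.38×10⁻²³ × 266 × 1.48×10² × 1.78×10² = 3.87×10⁻¹⁶ V²
V_n = √(3.87×10⁻¹⁶) = 1.97×10⁻⁸ V = 19.7 nV

19.7 nV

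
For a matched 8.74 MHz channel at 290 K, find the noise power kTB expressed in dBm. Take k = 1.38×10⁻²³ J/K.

−104.6 dBm

P_n = kTB = 1.38×10⁻²³ × 290 × 8.74×10⁶ = 3.50×10⁻¹⁴ W
In dBm: 10 log₁₀(3.50×10⁻¹⁴ / 10⁻³) = −104.6 dBm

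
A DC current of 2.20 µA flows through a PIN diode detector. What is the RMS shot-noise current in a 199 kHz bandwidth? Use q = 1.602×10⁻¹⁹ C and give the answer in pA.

I_n = √(2qI·B)
2qI·B = 2 × 1.602×10⁻¹⁹ × 2.20×10⁻⁶ × 1.99×10⁵ = 1.40×10⁻¹⁹ A²
I_n = √(1.40×10⁻¹⁹) = 3.75×10⁻¹⁰ A = 375 pA

375 pA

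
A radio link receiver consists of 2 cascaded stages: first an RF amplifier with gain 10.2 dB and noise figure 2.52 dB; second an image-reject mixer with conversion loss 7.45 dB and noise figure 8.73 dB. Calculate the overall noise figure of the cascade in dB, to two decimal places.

3.81 dB

Convert to linear (a loss of L dB is a gain of −L dB): F_i = 10^(NF_i/10), G_i = 10^(G_i,dB/10)
  Stage 1: F_1 = 10^(2.52/10) = 1.786, G_1 = 10^(10.2/10) = 10.47
  Stage 2: F_2 = 10^(8.73/10) = 7.464, G_2 = 10^(−7.45/10) = 0.1799
Friis cascade:
  F = 1.786 + (7.464 − 1)/10.47 = 2.404
NF = 10 log₁₀(2.404) = 3.81 dB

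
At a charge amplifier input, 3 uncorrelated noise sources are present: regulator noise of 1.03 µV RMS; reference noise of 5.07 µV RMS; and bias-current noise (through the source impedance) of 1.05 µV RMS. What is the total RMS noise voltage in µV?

5.28 µV

Uncorrelated sources add in power (mean-square): V_tot = √(ΣV_i²)
V_tot = √[(1.03×10⁻⁶)² + (5.07×10⁻⁶)² + (1.05×10⁻⁶)²] = 5.28×10⁻⁶ V = 5.28 µV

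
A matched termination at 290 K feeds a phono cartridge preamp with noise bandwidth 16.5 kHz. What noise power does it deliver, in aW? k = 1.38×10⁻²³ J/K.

P_n = kTB = 1.38×10⁻²³ × 290 × 1.65×10⁴ = 6.60×10⁻¹⁷ W = 66.0 aW

66.0 aW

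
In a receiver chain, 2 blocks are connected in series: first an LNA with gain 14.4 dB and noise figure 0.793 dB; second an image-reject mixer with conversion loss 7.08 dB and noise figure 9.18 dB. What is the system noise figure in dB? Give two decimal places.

1.66 dB

Convert to linear (a loss of L dB is a gain of −L dB): F_i = 10^(NF_i/10), G_i = 10^(G_i,dB/10)
  Stage 1: F_1 = 10^(0.793/10) = 1.200, G_1 = 10^(14.4/10) = 27.54
  Stage 2: F_2 = 10^(9.18/10) = 8.279, G_2 = 10^(−7.08/10) = 0.1959
Friis cascade:
  F = 1.200 + (8.279 − 1)/27.54 = 1.465
NF = 10 log₁₀(1.465) = 1.66 dB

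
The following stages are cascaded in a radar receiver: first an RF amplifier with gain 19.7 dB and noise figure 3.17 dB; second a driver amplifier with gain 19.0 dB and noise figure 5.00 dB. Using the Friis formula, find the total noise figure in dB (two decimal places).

3.22 dB

Convert to linear (a loss of L dB is a gain of −L dB): F_i = 10^(NF_i/10), G_i = 10^(G_i,dB/10)
  Stage 1: F_1 = 10^(3.17/10) = 2.075, G_1 = 10^(19.7/10) = 93.33
  Stage 2: F_2 = 10^(5.00/10) = 3.162, G_2 = 10^(19.0/10) = 79.43
Friis cascade:
  F = 2.075 + (3.162 − 1)/93.33 = 2.098
NF = 10 log₁₀(2.098) = 3.22 dB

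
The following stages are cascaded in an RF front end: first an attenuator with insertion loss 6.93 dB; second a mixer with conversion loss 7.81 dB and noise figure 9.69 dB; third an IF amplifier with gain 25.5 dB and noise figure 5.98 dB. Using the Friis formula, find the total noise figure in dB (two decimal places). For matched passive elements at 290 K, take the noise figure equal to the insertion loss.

21.28 dB

Convert to linear (a loss of L dB is a gain of −L dB): F_i = 10^(NF_i/10), G_i = 10^(G_i,dB/10)
  Stage 1: F_1 = 10^(6.93/10) = 4.932, G_1 = 10^(−6.93/10) = 0.2028
  Stage 2: F_2 = 10^(9.69/10) = 9.311, G_2 = 10^(−7.81/10) = 0.1656
  Stage 3: F_3 = 10^(5.98/10) = 3.963, G_3 = 10^(25.5/10) = 354.8
Friis cascade:
  F = 4.932 + (9.311 − 1)/0.2028 + (3.963 − 1)/0.03357 = 134.2
NF = 10 log₁₀(134.2) = 21.28 dB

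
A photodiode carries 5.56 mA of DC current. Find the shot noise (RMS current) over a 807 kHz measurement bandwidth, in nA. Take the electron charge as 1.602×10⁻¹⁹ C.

37.9 nA

I_n = √(2qI·B)
2qI·B = 2 × 1.602×10⁻¹⁹ × 5.56×10⁻³ × 8.07×10⁵ = 1.44×10⁻¹⁵ A²
I_n = √(1.44×10⁻¹⁵) = 3.79×10⁻⁸ A = 37.9 nA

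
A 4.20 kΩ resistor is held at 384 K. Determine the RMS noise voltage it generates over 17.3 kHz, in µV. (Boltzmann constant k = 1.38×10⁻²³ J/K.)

V_n = √(4kTRB)
4kTRB = 4 × 1.38×10⁻²³ × 384 × 4.20×10³ × 1.73×10⁴ = 1.54×10⁻¹² V²
V_n = √(1.54×10⁻¹²) = 1.24×10⁻⁶ V = 1.24 µV

1.24 µV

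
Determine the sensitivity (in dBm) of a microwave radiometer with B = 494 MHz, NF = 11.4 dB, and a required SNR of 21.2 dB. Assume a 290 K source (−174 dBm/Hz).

Sensitivity = −174 + 10 log₁₀(B) + NF + SNR_min
= −174 + 86.94 + 11.4 + 21.2
= −54.46 dBm → −54.5 dBm

−54.5 dBm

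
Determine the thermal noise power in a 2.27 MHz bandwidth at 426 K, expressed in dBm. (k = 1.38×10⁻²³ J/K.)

−108.7 dBm

P_n = kTB = 1.38×10⁻²³ × 426 × 2.27×10⁶ = 1.33×10⁻¹⁴ W
In dBm: 10 log₁₀(1.33×10⁻¹⁴ / 10⁻³) = −108.7 dBm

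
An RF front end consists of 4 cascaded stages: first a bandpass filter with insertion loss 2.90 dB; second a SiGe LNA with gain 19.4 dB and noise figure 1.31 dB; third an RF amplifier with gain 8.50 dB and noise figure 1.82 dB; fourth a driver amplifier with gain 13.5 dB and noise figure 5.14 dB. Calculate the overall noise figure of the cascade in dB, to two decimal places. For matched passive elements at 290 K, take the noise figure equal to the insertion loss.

Convert to linear (a loss of L dB is a gain of −L dB): F_i = 10^(NF_i/10), G_i = 10^(G_i,dB/10)
  Stage 1: F_1 = 10^(2.90/10) = 1.950, G_1 = 10^(−2.90/10) = 0.5129
  Stage 2: F_2 = 10^(1.31/10) = 1.352, G_2 = 10^(19.4/10) = 87.10
  Stage 3: F_3 = 10^(1.82/10) = 1.521, G_3 = 10^(8.50/10) = 7.079
  Stage 4: F_4 = 10^(5.14/10) = 3.266, G_4 = 10^(13.5/10) = 22.39
Friis cascade:
  F = 1.950 + (1.352 − 1)/0.5129 + (1.521 − 1)/44.67 + (3.266 − 1)/316.2 = 2.655
NF = 10 log₁₀(2.655) = 4.24 dB

4.24 dB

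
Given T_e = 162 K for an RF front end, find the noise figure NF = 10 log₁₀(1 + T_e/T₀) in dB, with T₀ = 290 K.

F = 1 + T_e/T₀ = 1 + 162/290 = 1.55862
NF = 10 log₁₀(1.55862) = 1.93 dB

1.93 dB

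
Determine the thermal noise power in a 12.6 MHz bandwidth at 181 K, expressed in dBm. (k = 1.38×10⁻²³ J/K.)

P_n = kTB = 1.38×10⁻²³ × 181 × 1.26×10⁷ = 3.15×10⁻¹⁴ W
In dBm: 10 log₁₀(3.15×10⁻¹⁴ / 10⁻³) = −105.0 dBm

−105.0 dBm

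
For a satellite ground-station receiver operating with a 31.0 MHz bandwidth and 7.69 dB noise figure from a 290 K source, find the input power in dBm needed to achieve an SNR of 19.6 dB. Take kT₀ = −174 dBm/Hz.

Sensitivity = −174 + 10 log₁₀(B) + NF + SNR_min
= −174 + 74.91 + 7.69 + 19.6
= −71.80 dBm → −71.8 dBm

−71.8 dBm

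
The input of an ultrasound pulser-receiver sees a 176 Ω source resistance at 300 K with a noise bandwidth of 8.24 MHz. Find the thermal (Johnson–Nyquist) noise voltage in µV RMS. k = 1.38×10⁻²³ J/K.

4.90 µV

V_n = √(4kTRB)
4kTRB = 4 × 1.38×10⁻²³ × 300 × 1.76×10² × 8.24×10⁶ = 2.40×10⁻¹¹ V²
V_n = √(2.40×10⁻¹¹) = 4.90×10⁻⁶ V = 4.90 µV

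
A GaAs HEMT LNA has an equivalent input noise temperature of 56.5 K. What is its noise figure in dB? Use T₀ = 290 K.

0.773 dB

F = 1 + T_e/T₀ = 1 + 56.5/290 = 1.19483
NF = 10 log₁₀(1.19483) = 0.773 dB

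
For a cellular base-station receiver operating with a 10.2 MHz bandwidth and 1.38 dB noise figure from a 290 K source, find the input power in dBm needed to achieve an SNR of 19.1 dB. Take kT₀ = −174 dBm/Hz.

−83.4 dBm

Sensitivity = −174 + 10 log₁₀(B) + NF + SNR_min
= −174 + 70.09 + 1.38 + 19.1
= −83.43 dBm → −83.4 dBm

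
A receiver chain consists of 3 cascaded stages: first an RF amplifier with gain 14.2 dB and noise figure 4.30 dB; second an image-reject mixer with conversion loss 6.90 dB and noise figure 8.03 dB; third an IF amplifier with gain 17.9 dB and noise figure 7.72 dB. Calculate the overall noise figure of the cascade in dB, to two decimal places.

5.81 dB

Convert to linear (a loss of L dB is a gain of −L dB): F_i = 10^(NF_i/10), G_i = 10^(G_i,dB/10)
  Stage 1: F_1 = 10^(4.30/10) = 2.692, G_1 = 10^(14.2/10) = 26.30
  Stage 2: F_2 = 10^(8.03/10) = 6.353, G_2 = 10^(−6.90/10) = 0.2042
  Stage 3: F_3 = 10^(7.72/10) = 5.916, G_3 = 10^(17.9/10) = 61.66
Friis cascade:
  F = 2.692 + (6.353 − 1)/26.30 + (5.916 − 1)/5.370 = 3.810
NF = 10 log₁₀(3.810) = 5.81 dB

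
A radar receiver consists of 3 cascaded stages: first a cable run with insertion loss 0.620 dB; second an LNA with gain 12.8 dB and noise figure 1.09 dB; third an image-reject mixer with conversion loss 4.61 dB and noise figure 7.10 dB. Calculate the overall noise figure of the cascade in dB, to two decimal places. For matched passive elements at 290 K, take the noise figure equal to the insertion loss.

Convert to linear (a loss of L dB is a gain of −L dB): F_i = 10^(NF_i/10), G_i = 10^(G_i,dB/10)
  Stage 1: F_1 = 10^(0.620/10) = 1.153, G_1 = 10^(−0.620/10) = 0.8670
  Stage 2: F_2 = 10^(1.09/10) = 1.285, G_2 = 10^(12.8/10) = 19.05
  Stage 3: F_3 = 10^(7.10/10) = 5.129, G_3 = 10^(−4.61/10) = 0.3459
Friis cascade:
  F = 1.153 + (1.285 − 1)/0.8670 + (5.129 − 1)/16.52 = 1.732
NF = 10 log₁₀(1.732) = 2.39 dB

2.39 dB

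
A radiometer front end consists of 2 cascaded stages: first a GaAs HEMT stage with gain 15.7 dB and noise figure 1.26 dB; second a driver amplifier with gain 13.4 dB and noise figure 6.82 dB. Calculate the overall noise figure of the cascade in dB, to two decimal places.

Convert to linear (a loss of L dB is a gain of −L dB): F_i = 10^(NF_i/10), G_i = 10^(G_i,dB/10)
  Stage 1: F_1 = 10^(1.26/10) = 1.337, G_1 = 10^(15.7/10) = 37.15
  Stage 2: F_2 = 10^(6.82/10) = 4.808, G_2 = 10^(13.4/10) = 21.88
Friis cascade:
  F = 1.337 + (4.808 − 1)/37.15 = 1.439
NF = 10 log₁₀(1.439) = 1.58 dB

1.58 dB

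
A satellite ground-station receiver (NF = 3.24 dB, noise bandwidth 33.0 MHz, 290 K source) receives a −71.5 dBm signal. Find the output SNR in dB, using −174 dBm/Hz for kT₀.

Noise floor: N = −174 + 10 log₁₀(B) + NF
10 log₁₀(3.30×10⁷) = 75.19 dB
N = −174 + 75.19 + 3.24 = −95.57 dBm
SNR = P_sig − N = −71.5 − (−95.57) = 24.07 dB → 24.1 dB

24.1 dB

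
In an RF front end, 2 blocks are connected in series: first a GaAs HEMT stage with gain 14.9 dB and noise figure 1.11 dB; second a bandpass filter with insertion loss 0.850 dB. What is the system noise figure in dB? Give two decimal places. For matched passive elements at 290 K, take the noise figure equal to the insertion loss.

1.13 dB

Convert to linear (a loss of L dB is a gain of −L dB): F_i = 10^(NF_i/10), G_i = 10^(G_i,dB/10)
  Stage 1: F_1 = 10^(1.11/10) = 1.291, G_1 = 10^(14.9/10) = 30.90
  Stage 2: F_2 = 10^(0.850/10) = 1.216, G_2 = 10^(−0.850/10) = 0.8222
Friis cascade:
  F = 1.291 + (1.216 − 1)/30.90 = 1.298
NF = 10 log₁₀(1.298) = 1.13 dB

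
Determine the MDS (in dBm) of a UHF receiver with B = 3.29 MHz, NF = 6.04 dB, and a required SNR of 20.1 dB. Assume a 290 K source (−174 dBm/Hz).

Sensitivity = −174 + 10 log₁₀(B) + NF + SNR_min
= −174 + 65.17 + 6.04 + 20.1
= −82.69 dBm → −82.7 dBm

−82.7 dBm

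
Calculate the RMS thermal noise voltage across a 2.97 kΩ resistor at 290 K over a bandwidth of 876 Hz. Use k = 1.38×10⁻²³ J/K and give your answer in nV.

204 nV

V_n = √(4kTRB)
4kTRB = 4 × 1.38×10⁻²³ × 290 × 2.97×10³ × 8.76×10² = 4.16×10⁻¹⁴ V²
V_n = √(4.16×10⁻¹⁴) = 2.04×10⁻⁷ V = 204 nV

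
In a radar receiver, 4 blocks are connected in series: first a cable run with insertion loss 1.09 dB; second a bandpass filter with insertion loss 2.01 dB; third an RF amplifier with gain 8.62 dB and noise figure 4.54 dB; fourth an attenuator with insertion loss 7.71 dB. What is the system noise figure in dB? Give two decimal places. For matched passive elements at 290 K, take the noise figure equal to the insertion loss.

Convert to linear (a loss of L dB is a gain of −L dB): F_i = 10^(NF_i/10), G_i = 10^(G_i,dB/10)
  Stage 1: F_1 = 10^(1.09/10) = 1.285, G_1 = 10^(−1.09/10) = 0.7780
  Stage 2: F_2 = 10^(2.01/10) = 1.589, G_2 = 10^(−2.01/10) = 0.6295
  Stage 3: F_3 = 10^(4.54/10) = 2.844, G_3 = 10^(8.62/10) = 7.278
  Stage 4: F_4 = 10^(7.71/10) = 5.902, G_4 = 10^(−7.71/10) = 0.1694
Friis cascade:
  F = 1.285 + (1.589 − 1)/0.7780 + (2.844 − 1)/0.4898 + (5.902 − 1)/3.565 = 7.183
NF = 10 log₁₀(7.183) = 8.56 dB

8.56 dB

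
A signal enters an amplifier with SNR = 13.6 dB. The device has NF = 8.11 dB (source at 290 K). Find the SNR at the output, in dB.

By definition F = SNR_in/SNR_out, so in dB: SNR_out = SNR_in − NF
SNR_out = 13.6 − 8.11 = 5.49 dB

5.49 dB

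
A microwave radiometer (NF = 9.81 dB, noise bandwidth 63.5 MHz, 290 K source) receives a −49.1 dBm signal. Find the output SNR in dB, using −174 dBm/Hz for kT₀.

Noise floor: N = −174 + 10 log₁₀(B) + NF
10 log₁₀(6.35×10⁷) = 78.03 dB
N = −174 + 78.03 + 9.81 = −86.16 dBm
SNR = P_sig − N = −49.1 − (−86.16) = 37.06 dB → 37.1 dB

37.1 dB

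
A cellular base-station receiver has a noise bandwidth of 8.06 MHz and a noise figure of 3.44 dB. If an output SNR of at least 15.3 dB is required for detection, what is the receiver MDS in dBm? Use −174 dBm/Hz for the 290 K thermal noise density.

−86.2 dBm

Sensitivity = −174 + 10 log₁₀(B) + NF + SNR_min
= −174 + 69.06 + 3.44 + 15.3
= −86.20 dBm → −86.2 dBm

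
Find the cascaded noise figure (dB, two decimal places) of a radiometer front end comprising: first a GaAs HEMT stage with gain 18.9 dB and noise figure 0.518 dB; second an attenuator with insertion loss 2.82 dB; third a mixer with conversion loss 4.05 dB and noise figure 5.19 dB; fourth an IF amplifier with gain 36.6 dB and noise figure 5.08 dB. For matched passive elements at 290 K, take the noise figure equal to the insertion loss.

Convert to linear (a loss of L dB is a gain of −L dB): F_i = 10^(NF_i/10), G_i = 10^(G_i,dB/10)
  Stage 1: F_1 = 10^(0.518/10) = 1.127, G_1 = 10^(18.9/10) = 77.62
  Stage 2: F_2 = 10^(2.82/10) = 1.914, G_2 = 10^(−2.82/10) = 0.5224
  Stage 3: F_3 = 10^(5.19/10) = 3.304, G_3 = 10^(−4.05/10) = 0.3936
  Stage 4: F_4 = 10^(5.08/10) = 3.221, G_4 = 10^(36.6/10) = 4571
Friis cascade:
  F = 1.127 + (1.914 − 1)/77.62 + (3.304 − 1)/40.55 + (3.221 − 1)/15.96 = 1.334
NF = 10 log₁₀(1.334) = 1.25 dB

1.25 dB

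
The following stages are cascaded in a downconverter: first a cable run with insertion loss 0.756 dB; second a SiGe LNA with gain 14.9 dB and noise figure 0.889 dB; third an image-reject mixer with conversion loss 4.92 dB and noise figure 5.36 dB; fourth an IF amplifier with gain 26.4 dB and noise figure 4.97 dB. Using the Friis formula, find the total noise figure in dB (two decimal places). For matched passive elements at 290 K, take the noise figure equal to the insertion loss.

2.58 dB

Convert to linear (a loss of L dB is a gain of −L dB): F_i = 10^(NF_i/10), G_i = 10^(G_i,dB/10)
  Stage 1: F_1 = 10^(0.756/10) = 1.190, G_1 = 10^(−0.756/10) = 0.8402
  Stage 2: F_2 = 10^(0.889/10) = 1.227, G_2 = 10^(14.9/10) = 30.90
  Stage 3: F_3 = 10^(5.36/10) = 3.436, G_3 = 10^(−4.92/10) = 0.3221
  Stage 4: F_4 = 10^(4.97/10) = 3.141, G_4 = 10^(26.4/10) = 436.5
Friis cascade:
  F = 1.190 + (1.227 − 1)/0.8402 + (3.436 − 1)/25.97 + (3.141 − 1)/8.364 = 1.810
NF = 10 log₁₀(1.810) = 2.58 dB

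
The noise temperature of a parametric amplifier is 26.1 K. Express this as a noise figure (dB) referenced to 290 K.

0.374 dB

F = 1 + T_e/T₀ = 1 + 26.1/290 = 1.09
NF = 10 log₁₀(1.09) = 0.374 dB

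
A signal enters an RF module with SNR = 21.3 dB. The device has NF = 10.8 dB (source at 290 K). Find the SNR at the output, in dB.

By definition F = SNR_in/SNR_out, so in dB: SNR_out = SNR_in − NF
SNR_out = 21.3 − 10.8 = 10.5 dB

10.5 dB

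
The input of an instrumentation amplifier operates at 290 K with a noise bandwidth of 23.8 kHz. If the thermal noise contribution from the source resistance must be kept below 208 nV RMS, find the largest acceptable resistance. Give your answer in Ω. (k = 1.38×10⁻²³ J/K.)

Johnson–Nyquist: V_n = √(4kTRB) ⇒ R = V_n² / (4kTB)
4kTB = 4 × 1.38×10⁻²³ × 290 × 2.38×10⁴ = 3.81×10⁻¹⁶
R = (2.08×10⁻⁷)² / 3.81×10⁻¹⁶ = 1.14×10² Ω = 114 Ω

114 Ω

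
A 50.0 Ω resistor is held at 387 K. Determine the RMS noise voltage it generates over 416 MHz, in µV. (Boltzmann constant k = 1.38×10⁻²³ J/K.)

V_n = √(4kTRB)
4kTRB = 4 × 1.38×10⁻²³ × 387 × 5.00×10¹ × 4.16×10⁸ = 4.44×10⁻¹⁰ V²
V_n = √(4.44×10⁻¹⁰) = 2.11×10⁻⁵ V = 21.1 µV

21.1 µV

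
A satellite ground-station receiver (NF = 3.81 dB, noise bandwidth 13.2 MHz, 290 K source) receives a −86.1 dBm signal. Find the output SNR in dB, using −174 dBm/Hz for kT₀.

Noise floor: N = −174 + 10 log₁₀(B) + NF
10 log₁₀(1.32×10⁷) = 71.21 dB
N = −174 + 71.21 + 3.81 = −98.98 dBm
SNR = P_sig − N = −86.1 − (−98.98) = 12.88 dB → 12.9 dB

12.9 dB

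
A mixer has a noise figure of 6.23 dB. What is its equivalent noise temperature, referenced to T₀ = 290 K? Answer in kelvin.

F = 10^(6.23/10) = 4.19759
T_e = (F − 1)·T₀ = (4.19759 − 1) × 290 = 927 K

927 K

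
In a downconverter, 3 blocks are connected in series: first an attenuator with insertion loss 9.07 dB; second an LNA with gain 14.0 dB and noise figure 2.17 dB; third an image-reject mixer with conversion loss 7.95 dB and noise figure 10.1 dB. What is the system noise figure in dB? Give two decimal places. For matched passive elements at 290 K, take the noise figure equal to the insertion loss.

12.11 dB

Convert to linear (a loss of L dB is a gain of −L dB): F_i = 10^(NF_i/10), G_i = 10^(G_i,dB/10)
  Stage 1: F_1 = 10^(9.07/10) = 8.072, G_1 = 10^(−9.07/10) = 0.1239
  Stage 2: F_2 = 10^(2.17/10) = 1.648, G_2 = 10^(14.0/10) = 25.12
  Stage 3: F_3 = 10^(10.1/10) = 10.23, G_3 = 10^(−7.95/10) = 0.1603
Friis cascade:
  F = 8.072 + (1.648 − 1)/0.1239 + (10.23 − 1)/3.112 = 16.27
NF = 10 log₁₀(16.27) = 12.11 dB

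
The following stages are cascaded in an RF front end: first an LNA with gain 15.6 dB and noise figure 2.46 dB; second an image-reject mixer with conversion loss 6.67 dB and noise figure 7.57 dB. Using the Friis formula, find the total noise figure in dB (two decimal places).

Convert to linear (a loss of L dB is a gain of −L dB): F_i = 10^(NF_i/10), G_i = 10^(G_i,dB/10)
  Stage 1: F_1 = 10^(2.46/10) = 1.762, G_1 = 10^(15.6/10) = 36.31
  Stage 2: F_2 = 10^(7.57/10) = 5.715, G_2 = 10^(−6.67/10) = 0.2153
Friis cascade:
  F = 1.762 + (5.715 − 1)/36.31 = 1.892
NF = 10 log₁₀(1.892) = 2.77 dB

2.77 dB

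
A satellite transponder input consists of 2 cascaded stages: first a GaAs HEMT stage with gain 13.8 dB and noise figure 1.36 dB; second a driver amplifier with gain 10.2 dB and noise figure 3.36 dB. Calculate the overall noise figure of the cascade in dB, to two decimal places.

1.51 dB

Convert to linear (a loss of L dB is a gain of −L dB): F_i = 10^(NF_i/10), G_i = 10^(G_i,dB/10)
  Stage 1: F_1 = 10^(1.36/10) = 1.368, G_1 = 10^(13.8/10) = 23.99
  Stage 2: F_2 = 10^(3.36/10) = 2.168, G_2 = 10^(10.2/10) = 10.47
Friis cascade:
  F = 1.368 + (2.168 − 1)/23.99 = 1.416
NF = 10 log₁₀(1.416) = 1.51 dB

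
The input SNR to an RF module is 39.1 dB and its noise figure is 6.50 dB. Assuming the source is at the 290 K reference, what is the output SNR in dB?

By definition F = SNR_in/SNR_out, so in dB: SNR_out = SNR_in − NF
SNR_out = 39.1 − 6.50 = 32.60 dB

32.60 dB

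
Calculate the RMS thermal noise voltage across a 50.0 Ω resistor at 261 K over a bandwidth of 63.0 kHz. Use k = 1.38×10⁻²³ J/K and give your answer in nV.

V_n = √(4kTRB)
4kTRB = 4 × 1.38×10⁻²³ × 261 × 5.00×10¹ × 6.30×10⁴ = 4.54×10⁻¹⁴ V²
V_n = √(4.54×10⁻¹⁴) = 2.13×10⁻⁷ V = 213 nV

213 nV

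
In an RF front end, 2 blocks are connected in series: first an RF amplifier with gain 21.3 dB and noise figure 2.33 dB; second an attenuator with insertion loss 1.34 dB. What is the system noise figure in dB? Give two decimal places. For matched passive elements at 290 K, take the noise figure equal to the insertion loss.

2.34 dB

Convert to linear (a loss of L dB is a gain of −L dB): F_i = 10^(NF_i/10), G_i = 10^(G_i,dB/10)
  Stage 1: F_1 = 10^(2.33/10) = 1.710, G_1 = 10^(21.3/10) = 134.9
  Stage 2: F_2 = 10^(1.34/10) = 1.361, G_2 = 10^(−1.34/10) = 0.7345
Friis cascade:
  F = 1.710 + (1.361 − 1)/134.9 = 1.713
NF = 10 log₁₀(1.713) = 2.34 dB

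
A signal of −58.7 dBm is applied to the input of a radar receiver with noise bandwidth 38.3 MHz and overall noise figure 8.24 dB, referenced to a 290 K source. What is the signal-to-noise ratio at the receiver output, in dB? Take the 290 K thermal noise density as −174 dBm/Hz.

31.2 dB

Noise floor: N = −174 + 10 log₁₀(B) + NF
10 log₁₀(3.83×10⁷) = 75.83 dB
N = −174 + 75.83 + 8.24 = −89.93 dBm
SNR = P_sig − N = −58.7 − (−89.93) = 31.23 dB → 31.2 dB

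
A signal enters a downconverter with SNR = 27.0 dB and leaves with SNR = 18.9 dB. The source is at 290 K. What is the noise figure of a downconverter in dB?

8.1 dB

NF (dB) = SNR_in(dB) − SNR_out(dB) when the source is at T₀
NF = 27.0 − 18.9 = 8.1 dB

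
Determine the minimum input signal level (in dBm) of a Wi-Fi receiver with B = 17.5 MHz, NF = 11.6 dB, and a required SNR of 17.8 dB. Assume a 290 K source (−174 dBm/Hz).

−72.2 dBm

Sensitivity = −174 + 10 log₁₀(B) + NF + SNR_min
= −174 + 72.43 + 11.6 + 17.8
= −72.17 dBm → −72.2 dBm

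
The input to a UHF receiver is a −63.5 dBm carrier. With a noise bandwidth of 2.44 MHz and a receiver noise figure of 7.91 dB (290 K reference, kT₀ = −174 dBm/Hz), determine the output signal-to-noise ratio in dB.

Noise floor: N = −174 + 10 log₁₀(B) + NF
10 log₁₀(2.44×10⁶) = 63.87 dB
N = −174 + 63.87 + 7.91 = −102.22 dBm
SNR = P_sig − N = −63.5 − (−102.22) = 38.72 dB → 38.7 dB

38.7 dB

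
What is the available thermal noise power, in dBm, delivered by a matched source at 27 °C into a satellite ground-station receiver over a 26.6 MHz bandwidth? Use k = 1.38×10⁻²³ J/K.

−99.6 dBm

T = 27 °C + 273.15 = 300.15 K
P_n = kTB = 1.38×10⁻²³ × 300.15 × 2.66×10⁷ = 1.10×10⁻¹³ W
In dBm: 10 log₁₀(1.10×10⁻¹³ / 10⁻³) = −99.6 dBm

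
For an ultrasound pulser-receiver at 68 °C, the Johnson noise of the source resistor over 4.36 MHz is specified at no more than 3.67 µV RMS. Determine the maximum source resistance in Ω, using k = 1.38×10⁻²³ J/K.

T = 68 °C + 273.15 = 341.15 K
Johnson–Nyquist: V_n = √(4kTRB) ⇒ R = V_n² / (4kTB)
4kTB = 4 × 1.38×10⁻²³ × 341.15 × 4.36×10⁶ = 8.21×10⁻¹⁴
R = (3.67×10⁻⁶)² / 8.21×10⁻¹⁴ = 1.64×10² Ω = 164 Ω

164 Ω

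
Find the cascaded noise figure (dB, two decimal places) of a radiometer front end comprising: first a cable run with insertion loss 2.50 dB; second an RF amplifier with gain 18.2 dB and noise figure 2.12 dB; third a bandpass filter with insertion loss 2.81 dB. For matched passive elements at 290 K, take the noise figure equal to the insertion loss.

Convert to linear (a loss of L dB is a gain of −L dB): F_i = 10^(NF_i/10), G_i = 10^(G_i,dB/10)
  Stage 1: F_1 = 10^(2.50/10) = 1.778, G_1 = 10^(−2.50/10) = 0.5623
  Stage 2: F_2 = 10^(2.12/10) = 1.629, G_2 = 10^(18.2/10) = 66.07
  Stage 3: F_3 = 10^(2.81/10) = 1.910, G_3 = 10^(−2.81/10) = 0.5236
Friis cascade:
  F = 1.778 + (1.629 − 1)/0.5623 + (1.910 − 1)/37.15 = 2.922
NF = 10 log₁₀(2.922) = 4.66 dB

4.66 dB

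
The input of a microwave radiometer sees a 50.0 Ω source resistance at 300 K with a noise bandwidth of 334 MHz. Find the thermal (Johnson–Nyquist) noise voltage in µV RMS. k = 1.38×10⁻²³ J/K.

V_n = √(4kTRB)
4kTRB = 4 × 1.38×10⁻²³ × 300 × 5.00×10¹ × 3.34×10⁸ = 2.77×10⁻¹⁰ V²
V_n = √(2.77×10⁻¹⁰) = 1.66×10⁻⁵ V = 16.6 µV

16.6 µV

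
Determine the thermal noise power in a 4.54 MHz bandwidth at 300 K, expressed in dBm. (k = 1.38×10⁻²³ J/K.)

−107.3 dBm

P_n = kTB = 1.38×10⁻²³ × 300 × 4.54×10⁶ = 1.88×10⁻¹⁴ W
In dBm: 10 log₁₀(1.88×10⁻¹⁴ / 10⁻³) = −107.3 dBm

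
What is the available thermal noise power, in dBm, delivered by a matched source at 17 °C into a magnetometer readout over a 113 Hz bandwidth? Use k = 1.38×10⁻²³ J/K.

T = 17 °C + 273.15 = 290.15 K
P_n = kTB = 1.38×10⁻²³ × 290.15 × 1.13×10² = 4.52×10⁻¹⁹ W
In dBm: 10 log₁₀(4.52×10⁻¹⁹ / 10⁻³) = −153.4 dBm

−153.4 dBm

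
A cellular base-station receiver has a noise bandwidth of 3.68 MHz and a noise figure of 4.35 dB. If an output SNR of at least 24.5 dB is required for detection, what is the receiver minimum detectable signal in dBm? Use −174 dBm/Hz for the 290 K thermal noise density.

−79.5 dBm

Sensitivity = −174 + 10 log₁₀(B) + NF + SNR_min
= −174 + 65.66 + 4.35 + 24.5
= −79.49 dBm → −79.5 dBm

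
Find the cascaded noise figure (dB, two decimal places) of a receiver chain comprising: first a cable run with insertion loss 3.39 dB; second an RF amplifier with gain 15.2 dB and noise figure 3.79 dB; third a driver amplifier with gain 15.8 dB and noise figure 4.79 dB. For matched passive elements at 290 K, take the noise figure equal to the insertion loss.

Convert to linear (a loss of L dB is a gain of −L dB): F_i = 10^(NF_i/10), G_i = 10^(G_i,dB/10)
  Stage 1: F_1 = 10^(3.39/10) = 2.183, G_1 = 10^(−3.39/10) = 0.4581
  Stage 2: F_2 = 10^(3.79/10) = 2.393, G_2 = 10^(15.2/10) = 33.11
  Stage 3: F_3 = 10^(4.79/10) = 3.013, G_3 = 10^(15.8/10) = 38.02
Friis cascade:
  F = 2.183 + (2.393 − 1)/0.4581 + (3.013 − 1)/15.17 = 5.357
NF = 10 log₁₀(5.357) = 7.29 dB

7.29 dB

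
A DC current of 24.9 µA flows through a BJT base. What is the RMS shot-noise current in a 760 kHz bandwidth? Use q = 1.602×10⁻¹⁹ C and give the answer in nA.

2.46 nA

I_n = √(2qI·B)
2qI·B = 2 × 1.602×10⁻¹⁹ × 2.49×10⁻⁵ × 7.60×10⁵ = 6.06×10⁻¹⁸ A²
I_n = √(6.06×10⁻¹⁸) = 2.46×10⁻⁹ A = 2.46 nA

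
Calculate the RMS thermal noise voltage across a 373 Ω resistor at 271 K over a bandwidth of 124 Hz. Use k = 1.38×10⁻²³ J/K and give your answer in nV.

26.3 nV

V_n = √(4kTRB)
4kTRB = 4 × 1.38×10⁻²³ × 271 × 3.73×10² × 1.24×10² = 6.92×10⁻¹⁶ V²
V_n = √(6.92×10⁻¹⁶) = 2.63×10⁻⁸ V = 26.3 nV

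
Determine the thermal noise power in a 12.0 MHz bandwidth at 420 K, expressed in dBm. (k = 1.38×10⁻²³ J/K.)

−101.6 dBm

P_n = kTB = 1.38×10⁻²³ × 420 × 1.20×10⁷ = 6.96×10⁻¹⁴ W
In dBm: 10 log₁₀(6.96×10⁻¹⁴ / 10⁻³) = −101.6 dBm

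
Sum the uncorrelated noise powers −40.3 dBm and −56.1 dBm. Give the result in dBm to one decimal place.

−40.2 dBm

Convert to linear, add, convert back:
P₁ = 9.33×10⁻⁸ W, P₂ = 2.45×10⁻⁹ W
P_tot = 9.58×10⁻⁸ W → 10 log₁₀(P_tot / 10⁻³) = −40.2 dBm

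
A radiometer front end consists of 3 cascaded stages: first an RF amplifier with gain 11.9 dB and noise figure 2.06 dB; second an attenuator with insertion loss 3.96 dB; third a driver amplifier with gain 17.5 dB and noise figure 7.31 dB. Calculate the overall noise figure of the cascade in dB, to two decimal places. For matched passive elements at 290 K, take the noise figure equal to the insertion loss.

3.82 dB

Convert to linear (a loss of L dB is a gain of −L dB): F_i = 10^(NF_i/10), G_i = 10^(G_i,dB/10)
  Stage 1: F_1 = 10^(2.06/10) = 1.607, G_1 = 10^(11.9/10) = 15.49
  Stage 2: F_2 = 10^(3.96/10) = 2.489, G_2 = 10^(−3.96/10) = 0.4018
  Stage 3: F_3 = 10^(7.31/10) = 5.383, G_3 = 10^(17.5/10) = 56.23
Friis cascade:
  F = 1.607 + (2.489 − 1)/15.49 + (5.383 − 1)/6.223 = 2.407
NF = 10 log₁₀(2.407) = 3.82 dB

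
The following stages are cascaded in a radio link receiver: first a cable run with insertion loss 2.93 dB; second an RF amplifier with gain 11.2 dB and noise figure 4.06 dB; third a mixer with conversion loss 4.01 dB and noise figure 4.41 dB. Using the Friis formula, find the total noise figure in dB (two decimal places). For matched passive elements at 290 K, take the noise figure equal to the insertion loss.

7.21 dB

Convert to linear (a loss of L dB is a gain of −L dB): F_i = 10^(NF_i/10), G_i = 10^(G_i,dB/10)
  Stage 1: F_1 = 10^(2.93/10) = 1.963, G_1 = 10^(−2.93/10) = 0.5093
  Stage 2: F_2 = 10^(4.06/10) = 2.547, G_2 = 10^(11.2/10) = 13.18
  Stage 3: F_3 = 10^(4.41/10) = 2.761, G_3 = 10^(−4.01/10) = 0.3972
Friis cascade:
  F = 1.963 + (2.547 − 1)/0.5093 + (2.761 − 1)/6.714 = 5.263
NF = 10 log₁₀(5.263) = 7.21 dB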